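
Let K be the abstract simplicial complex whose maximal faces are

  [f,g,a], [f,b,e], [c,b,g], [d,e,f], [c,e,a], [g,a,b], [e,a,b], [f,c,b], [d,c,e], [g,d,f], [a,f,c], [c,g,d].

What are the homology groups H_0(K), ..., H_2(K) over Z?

We work with the vertex ordering a < b < c < d < e < f < g. The simplices of K, each written with vertices in increasing order, are:

  0-simplices (7): a, b, c, d, e, f, g
  1-simplices (18): ab, ac, ae, af, ag, bc, be, bf, bg, cd, ce, cf, cg, de, df, dg, ef, fg
  2-simplices (12): abe, abg, ace, acf, afg, bcf, bcg, bef, cde, cdg, def, dfg

giving chain groups C_0 ≅ Z^7, C_1 ≅ Z^18, C_2 ≅ Z^12.

Boundary ∂_1: C_1 → C_0 maps an edge to its endpoints' difference, ∂[p,q] = q − p.
This gives a 7×18 integer matrix of rank 6; reducing to Smith normal form yields diagonal entries (1,1,1,1,1,1).

The boundary map ∂_2: C_2 → C_1 acts by ∂[p,q,r] = [q,r] − [p,r] + [p,q]. For instance
  ∂afg = fg − ag + af,
  ∂dfg = fg − dg + df.
This gives a 18×12 integer matrix of rank 12; reducing to Smith normal form yields diagonal entries (1,1,1,1,1,1,1,1,1,1,1,2).

From H_k ≅ ker(∂_k) / im(∂_{k+1}) we obtain:

  H_0: rank C_0 − rank ∂_1 = 7 − 6 = 1, and the invariant factors of ∂_1 are all 1, so H_0 = Z.
  H_1: rank ker ∂_1 − rank ∂_2 = (18 − 6) − 12 = 0, and ∂_2 has invariant factor 2 > 1, so H_1 = Z/2.
  H_2: rank ker ∂_2 − rank ∂_3 = (12 − 12) − 0 = 0, and there is no ∂_3, so H_2 = 0.

(K is a triangulation of the real projective plane RP^2.)

H_0 ≅ Z,  H_1 ≅ Z/2,  H_2 = 0.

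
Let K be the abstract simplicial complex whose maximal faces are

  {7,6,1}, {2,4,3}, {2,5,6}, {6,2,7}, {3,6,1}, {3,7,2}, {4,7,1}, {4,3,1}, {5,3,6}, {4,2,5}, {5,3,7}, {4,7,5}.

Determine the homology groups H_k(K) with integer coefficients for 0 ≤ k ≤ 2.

K has 7 vertices, 18 edges, 12 triangles.
rank ∂_0 = 0, rank ∂_1 = 6 ⇒ b_0 = 7 − 0 − 6 = 1; all invariant factors of ∂_1 are 1 so no torsion. So H_0 ≅ Z.
rank ∂_1 = 6, rank ∂_2 = 12 ⇒ b_1 = 18 − 6 − 12 = 0; ∂_2 has invariant factor(s) [2] giving torsion. So H_1 ≅ Z/2Z.
rank ∂_2 = 12, rank ∂_3 = 0 ⇒ b_2 = 12 − 12 − 0 = 0. So H_2 ≅ 0.

H_0 ≅ Z,  H_1 ≅ Z/2Z,  H_2 = 0.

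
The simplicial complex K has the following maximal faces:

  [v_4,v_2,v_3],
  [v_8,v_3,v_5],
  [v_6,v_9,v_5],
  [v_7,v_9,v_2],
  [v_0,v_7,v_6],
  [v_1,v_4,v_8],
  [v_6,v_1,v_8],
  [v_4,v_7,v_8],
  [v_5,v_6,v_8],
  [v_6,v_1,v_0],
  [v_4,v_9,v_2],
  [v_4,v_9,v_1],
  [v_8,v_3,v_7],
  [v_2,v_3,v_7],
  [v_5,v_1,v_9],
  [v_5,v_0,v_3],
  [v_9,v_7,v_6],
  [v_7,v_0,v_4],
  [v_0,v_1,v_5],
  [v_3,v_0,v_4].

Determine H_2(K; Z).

Order the vertices as v_0 < v_1 < v_2 < v_3 < v_4 < v_5 < v_6 < v_7 < v_8 < v_9. Listing each simplex with vertices in this order, K has dimension 2 with simplices:

  0-simplices (10): [v_0], [v_1], [v_2], [v_3], [v_4], [v_5], [v_6], [v_7], [v_8], [v_9]
  1-simplices (30): (30 of them)
  2-simplices (20): (20 of them)

Hence C_0 ≅ Z^10, C_1 ≅ Z^30, C_2 ≅ Z^20.

Boundary ∂_1: C_1 → C_0 sends each edge [p,q] (with p < q) to q − p. For instance
  ∂[v_5,v_9] = [v_9] − [v_5].
As a 10×30 matrix over Z this has rank 9, with invariant factors (1,1,1,1,1,1,1,1,1).

The boundary map ∂_2: C_2 → C_1 maps a triangle to the signed sum of its edges. For instance
  ∂[v_3,v_7,v_8] = [v_7,v_8] − [v_3,v_8] + [v_3,v_7],
  ∂[v_2,v_4,v_9] = [v_4,v_9] − [v_2,v_9] + [v_2,v_4].
The resulting 30×20 matrix has rank 20, and its Smith normal form has invariant factors (1,1,1,1,1,1,1,1,1,1,1,1,1,1,1,1,1,1,1,2).

Computing H_k = (kernel of ∂_k) / (image of ∂_{k+1}):

  H_2: rank ker ∂_2 − rank ∂_3 = (20 − 20) − 0 = 0, and there is no ∂_3, so H_2 = 0.

(K is a triangulation of the Klein bottle.)

H_2 ≅ 0.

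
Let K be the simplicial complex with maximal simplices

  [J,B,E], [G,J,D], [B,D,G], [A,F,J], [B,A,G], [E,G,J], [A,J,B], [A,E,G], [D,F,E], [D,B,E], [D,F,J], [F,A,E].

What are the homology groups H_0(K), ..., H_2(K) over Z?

Take the total order A < B < D < E < F < G < J on the vertex set. Then K (dimension 2) consists of the simplices:

  0-simplices (7): A, B, D, E, F, G, J
  1-simplices (18): AB, AE, AF, AG, AJ, BD, BE, BG, BJ, DE, DF, DG, DJ, EF, EG, EJ, FJ, GJ
  2-simplices (12): ABG, ABJ, AEF, AEG, AFJ, BDE, BDG, BEJ, DEF, DFJ, DGJ, EGJ

so the chain groups are C_0 ≅ Z^7, C_1 ≅ Z^18, C_2 ≅ Z^12.

∂_1: C_1 → C_0 is given by ∂[p,q] = [q] − [p].
This gives a 7×18 integer matrix of rank 6; reducing to Smith normal form yields diagonal entries (1,1,1,1,1,1).

The boundary map ∂_2: C_2 → C_1 acts by ∂[p,q,r] = [q,r] − [p,r] + [p,q]. For instance
  ∂EGJ = GJ − EJ + EG,
  ∂DFJ = FJ − DJ + DF.
The resulting 18×12 matrix has rank 12, and its Smith normal form has invariant factors (1,1,1,1,1,1,1,1,1,1,1,2).

Now H_k = ker ∂_k / im ∂_{k+1}, so:

  H_0: rank C_0 − rank ∂_1 = 7 − 6 = 1, and the invariant factors of ∂_1 are all 1, so H_0 ≅ Z.
  H_1: rank ker ∂_1 − rank ∂_2 = (18 − 6) − 12 = 0, and ∂_2 has invariant factor 2 > 1, so H_1 ≅ Z_2.
  H_2: rank ker ∂_2 − rank ∂_3 = (12 − 12) − 0 = 0, and there is no ∂_3, so H_2 ≅ 0.

(K is a triangulation of the real projective plane RP^2.)

H_0 ≅ Z,  H_1 ≅ Z_2,  H_2 = 0.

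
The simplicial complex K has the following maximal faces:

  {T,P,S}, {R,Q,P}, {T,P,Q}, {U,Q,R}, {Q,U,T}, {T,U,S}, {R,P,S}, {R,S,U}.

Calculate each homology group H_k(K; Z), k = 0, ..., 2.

H_0 = Z,  H_1 = 0,  H_2 = Z.

Order the vertices as P < Q < R < S < T < U. Listing each simplex with vertices in this order, K has dimension 2 with simplices:

  0-simplices (6): P, Q, R, S, T, U
  1-simplices (12): PQ, PR, PS, PT, QR, QT, QU, RS, RU, ST, SU, TU
  2-simplices (8): PQR, PQT, PRS, PST, QRU, QTU, RSU, STU

giving chain groups C_0 ≅ Z^6, C_1 ≅ Z^12, C_2 ≅ Z^8.

The boundary map ∂_1: C_1 → C_0 is given by ∂[p,q] = [q] − [p]. For instance
  ∂TU = U − T.
This gives a 6×12 integer matrix of rank 5; reducing to Smith normal form yields diagonal entries (1,1,1,1,1).

∂_2: C_2 → C_1 acts by ∂[p,q,r] = [q,r] − [p,r] + [p,q]. For instance
  ∂PST = ST − PT + PS,
  ∂QRU = RU − QU + QR.
The resulting 12×8 matrix has rank 7, and its Smith normal form has invariant factors (1,1,1,1,1,1,1).

Reading off H_k = ker ∂_k / im ∂_{k+1}:

  H_0: rank C_0 − rank ∂_1 = 6 − 5 = 1, and the invariant factors of ∂_1 are all 1, so H_0 ≅ Z.
  H_1: rank ker ∂_1 − rank ∂_2 = (12 − 5) − 7 = 0, and the invariant factors of ∂_2 are all 1, so H_1 ≅ 0.
  H_2: rank ker ∂_2 − rank ∂_3 = (8 − 7) − 0 = 1, and there is no ∂_3, so H_2 ≅ Z.

(K is a triangulation of the 2-sphere S^2.)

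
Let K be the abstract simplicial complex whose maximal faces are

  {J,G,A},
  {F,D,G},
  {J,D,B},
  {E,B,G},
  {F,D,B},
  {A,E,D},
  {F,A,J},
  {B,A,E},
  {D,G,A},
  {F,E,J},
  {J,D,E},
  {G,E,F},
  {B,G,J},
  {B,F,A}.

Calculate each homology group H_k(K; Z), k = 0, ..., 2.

H_0 = Z,  H_1 = Z^2,  H_2 = Z.

Order the vertices as A < B < D < E < F < G < J. Listing each simplex with vertices in this order, K has dimension 2 with simplices:

  0-simplices (7): A, B, D, E, F, G, J
  1-simplices (21): AB, AD, AE, AF, AG, AJ, BD, BE, BF, BG, BJ, DE, DF, DG, DJ, EF, EG, EJ, FG, FJ, GJ
  2-simplices (14): ABE, ABF, ADE, ADG, AFJ, AGJ, BDF, BDJ, BEG, BGJ, DEJ, DFG, EFG, EFJ

Hence C_0 ≅ Z^7, C_1 ≅ Z^21, C_2 ≅ Z^14.

The boundary map ∂_1: C_1 → C_0 is given by ∂[p,q] = [q] − [p]. For instance
  ∂AD = D − A.
This gives a 7×21 integer matrix of rank 6; reducing to Smith normal form yields diagonal entries (1,1,1,1,1,1).

Boundary ∂_2: C_2 → C_1 acts by ∂[p,q,r] = [q,r] − [p,r] + [p,q]. For instance
  ∂EFJ = FJ − EJ + EF,
  ∂BDJ = DJ − BJ + BD.
The 21×14 boundary matrix has rank 13 and Smith normal form diag(1,1,1,1,1,1,1,1,1,1,1,1,1).

From H_k ≅ ker(∂_k) / im(∂_{k+1}) we obtain:

  H_0: rank C_0 − rank ∂_1 = 7 − 6 = 1, and the invariant factors of ∂_1 are all 1, so H_0 ≅ Z.
  H_1: rank ker ∂_1 − rank ∂_2 = (21 − 6) − 13 = 2, and the invariant factors of ∂_2 are all 1, so H_1 ≅ Z^2.
  H_2: rank ker ∂_2 − rank ∂_3 = (14 − 13) − 0 = 1, and there is no ∂_3, so H_2 ≅ Z.

As a check, the Euler characteristic is 7 − 21 + 14 = 0, which agrees with 1 − 2 + 1 = 0.
(K is a triangulation of the torus T^2.)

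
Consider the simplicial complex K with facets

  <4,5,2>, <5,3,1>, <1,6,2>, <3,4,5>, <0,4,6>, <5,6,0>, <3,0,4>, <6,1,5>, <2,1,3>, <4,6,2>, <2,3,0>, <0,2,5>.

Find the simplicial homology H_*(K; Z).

H_0 ≅ Z,  H_1 ≅ Z/2,  H_2 = 0.

Take the total order 0 < 1 < 2 < 3 < 4 < 5 < 6 on the vertex set. Then K (dimension 2) consists of the simplices:

  0-simplices (7): [0], [1], [2], [3], [4], [5], [6]
  1-simplices (18): [0,2], [0,3], [0,4], [0,5], [0,6], [1,2], [1,3], [1,5], [1,6], [2,3], [2,4], [2,5], [2,6], [3,4], [3,5], [4,5], [4,6], [5,6]
  2-simplices (12): [0,2,3], [0,2,5], [0,3,4], [0,4,6], [0,5,6], [1,2,3], [1,2,6], [1,3,5], [1,5,6], [2,4,5], [2,4,6], [3,4,5]

Hence C_0 ≅ Z^7, C_1 ≅ Z^18, C_2 ≅ Z^12.

∂_1: C_1 → C_0 maps an edge to its endpoints' difference, ∂[p,q] = q − p.
The resulting 7×18 matrix has rank 6, and its Smith normal form has invariant factors (1,1,1,1,1,1).

The boundary map ∂_2: C_2 → C_1 maps a triangle to the signed sum of its edges. For instance
  ∂[0,5,6] = [5,6] − [0,6] + [0,5],
  ∂[2,4,6] = [4,6] − [2,6] + [2,4].
As a 18×12 matrix over Z this has rank 12, with invariant factors (1,1,1,1,1,1,1,1,1,1,1,2).

Computing H_k = (kernel of ∂_k) / (image of ∂_{k+1}):

  H_0: rank C_0 − rank ∂_1 = 7 − 6 = 1, and the invariant factors of ∂_1 are all 1, so H_0 ≅ Z.
  H_1: rank ker ∂_1 − rank ∂_2 = (18 − 6) − 12 = 0, and ∂_2 has invariant factor 2 > 1, so H_1 ≅ Z/2.
  H_2: rank ker ∂_2 − rank ∂_3 = (12 − 12) − 0 = 0, and there is no ∂_3, so H_2 ≅ 0.

As a check, the Euler characteristic is 7 − 18 + 12 = 1, which agrees with 1 − 0 + 0 = 1.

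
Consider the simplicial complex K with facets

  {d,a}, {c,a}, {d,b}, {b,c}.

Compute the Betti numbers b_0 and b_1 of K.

b_0 = 1, b_1 = 1.

Take the total order a < b < c < d on the vertex set. Then K (dimension 1) consists of the simplices:

  0-simplices (4): a, b, c, d
  1-simplices (4): ac, ad, bc, bd

giving chain groups C_0 ≅ Z^4, C_1 ≅ Z^4.

∂_1: C_1 → C_0 maps an edge to its endpoints' difference, ∂[p,q] = q − p. For instance
  ∂bc = c − b.
This gives a 4×4 integer matrix of rank 3; reducing to Smith normal form yields diagonal entries (1,1,1).

Computing H_k = (kernel of ∂_k) / (image of ∂_{k+1}):

  H_0: rank C_0 − rank ∂_1 = 4 − 3 = 1, and the invariant factors of ∂_1 are all 1, so H_0 ≅ Z.
  H_1: rank ker ∂_1 − rank ∂_2 = (4 − 3) − 0 = 1, and there is no ∂_2, so H_1 ≅ Z.

As a check, the Euler characteristic is 4 − 4 = 0, which agrees with 1 − 1 = 0.
(K is a triangulation of the circle S^1.)

Hence the Betti numbers are b_0 = 1, b_1 = 1.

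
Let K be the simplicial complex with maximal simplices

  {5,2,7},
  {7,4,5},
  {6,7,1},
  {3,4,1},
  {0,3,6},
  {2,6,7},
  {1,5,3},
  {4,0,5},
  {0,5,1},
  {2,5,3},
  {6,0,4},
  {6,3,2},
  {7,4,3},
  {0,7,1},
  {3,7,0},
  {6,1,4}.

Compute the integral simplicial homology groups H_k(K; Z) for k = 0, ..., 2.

Take the total order 0 < 1 < 2 < 3 < 4 < 5 < 6 < 7 on the vertex set. Then K (dimension 2) consists of the simplices:

  0-simplices (8): [0], [1], [2], [3], [4], [5], [6], [7]
  1-simplices (24): (24 of them)
  2-simplices (16): [0,1,5], [0,1,7], [0,3,6], [0,3,7], [0,4,5], [0,4,6], [1,3,4], [1,3,5], [1,4,6], [1,6,7], [2,3,5], [2,3,6], [2,5,7], [2,6,7], [3,4,7], [4,5,7]

giving chain groups C_0 ≅ Z^8, C_1 ≅ Z^24, C_2 ≅ Z^16.

Boundary ∂_1: C_1 → C_0 sends each edge [p,q] (with p < q) to q − p.
The resulting 8×24 matrix has rank 7, and its Smith normal form has invariant factors (1,1,1,1,1,1,1).

The boundary map ∂_2: C_2 → C_1 maps a triangle to the signed sum of its edges. For instance
  ∂[0,3,7] = [3,7] − [0,7] + [0,3],
  ∂[0,4,5] = [4,5] − [0,5] + [0,4].
The resulting 24×16 matrix has rank 15, and its Smith normal form has invariant factors (1,1,1,1,1,1,1,1,1,1,1,1,1,1,1).

Reading off H_k = ker ∂_k / im ∂_{k+1}:

  H_0: rank C_0 − rank ∂_1 = 8 − 7 = 1, and the invariant factors of ∂_1 are all 1, so H_0 ≅ Z.
  H_1: rank ker ∂_1 − rank ∂_2 = (24 − 7) − 15 = 2, and the invariant factors of ∂_2 are all 1, so H_1 ≅ Z^2.
  H_2: rank ker ∂_2 − rank ∂_3 = (16 − 15) − 0 = 1, and there is no ∂_3, so H_2 ≅ Z.

(K is a triangulation of the torus T^2.)

H_0 = Z,  H_1 = Z^2,  H_2 = Z.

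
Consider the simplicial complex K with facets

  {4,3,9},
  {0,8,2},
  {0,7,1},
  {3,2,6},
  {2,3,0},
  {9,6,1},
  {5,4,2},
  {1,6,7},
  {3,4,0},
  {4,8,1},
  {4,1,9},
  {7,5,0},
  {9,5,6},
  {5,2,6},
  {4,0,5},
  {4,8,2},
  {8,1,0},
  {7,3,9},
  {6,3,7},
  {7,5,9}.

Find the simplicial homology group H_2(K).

H_2 = 0.

Order the vertices as 0 < 1 < 2 < 3 < 4 < 5 < 6 < 7 < 8 < 9. Listing each simplex with vertices in this order, K has dimension 2 with simplices:

  0-simplices (10): [0], [1], [2], [3], [4], [5], [6], [7], [8], [9]
  1-simplices (30): (30 of them)
  2-simplices (20): (20 of them)

Hence C_0 ≅ Z^10, C_1 ≅ Z^30, C_2 ≅ Z^20.

Boundary ∂_1: C_1 → C_0 sends each edge [p,q] (with p < q) to q − p. For instance
  ∂[2,8] = [8] − [2].
The 10×30 boundary matrix has rank 9 and Smith normal form diag(1,1,1,1,1,1,1,1,1).

∂_2: C_2 → C_1 acts by ∂[p,q,r] = [q,r] − [p,r] + [p,q]. For instance
  ∂[0,1,8] = [1,8] − [0,8] + [0,1],
  ∂[5,7,9] = [7,9] − [5,9] + [5,7].
The 30×20 boundary matrix has rank 20 and Smith normal form diag(1,1,1,1,1,1,1,1,1,1,1,1,1,1,1,1,1,1,1,2).

From H_k ≅ ker(∂_k) / im(∂_{k+1}) we obtain:

  H_2: rank ker ∂_2 − rank ∂_3 = (20 − 20) − 0 = 0, and there is no ∂_3, so H_2 = 0.

(K is a triangulation of the Klein bottle.)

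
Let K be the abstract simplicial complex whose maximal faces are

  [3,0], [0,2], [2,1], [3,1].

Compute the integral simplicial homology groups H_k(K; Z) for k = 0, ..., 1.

H_0 = Z,  H_1 = Z.

K has 4 vertices, 4 edges.
rank ∂_0 = 0, rank ∂_1 = 3 ⇒ b_0 = 4 − 0 − 3 = 1; all invariant factors of ∂_1 are 1 so no torsion. So H_0 ≅ Z.
rank ∂_1 = 3, rank ∂_2 = 0 ⇒ b_1 = 4 − 3 − 0 = 1. So H_1 ≅ Z.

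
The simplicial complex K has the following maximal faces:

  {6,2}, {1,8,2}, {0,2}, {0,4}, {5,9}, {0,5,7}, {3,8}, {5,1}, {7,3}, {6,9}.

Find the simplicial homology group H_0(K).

H_0 ≅ Z.

Take the total order 0 < 1 < 2 < 3 < 4 < 5 < 6 < 7 < 8 < 9 on the vertex set. Then K (dimension 2) consists of the simplices:

  0-simplices (10): [0], [1], [2], [3], [4], [5], [6], [7], [8], [9]
  1-simplices (14): [0,2], [0,4], [0,5], [0,7], [1,2], [1,5], [1,8], [2,6], [2,8], [3,7], [3,8], [5,7], [5,9], [6,9]
  2-simplices (2): [0,5,7], [1,2,8]

giving chain groups C_0 ≅ Z^10, C_1 ≅ Z^14, C_2 ≅ Z^2.

∂_1: C_1 → C_0 maps an edge to its endpoints' difference, ∂[p,q] = q − p.
The 10×14 boundary matrix has rank 9 and Smith normal form diag(1,1,1,1,1,1,1,1,1).

Boundary ∂_2: C_2 → C_1 sends each 2-simplex [p,q,r] to [q,r] − [p,r] + [p,q]. For instance
  ∂[1,2,8] = [2,8] − [1,8] + [1,2],
  ∂[0,5,7] = [5,7] − [0,7] + [0,5].
The 14×2 boundary matrix has rank 2 and Smith normal form diag(1,1).

Now H_k = ker ∂_k / im ∂_{k+1}, so:

  H_0: rank C_0 − rank ∂_1 = 10 − 9 = 1, and the invariant factors of ∂_1 are all 1, so H_0 ≅ Z.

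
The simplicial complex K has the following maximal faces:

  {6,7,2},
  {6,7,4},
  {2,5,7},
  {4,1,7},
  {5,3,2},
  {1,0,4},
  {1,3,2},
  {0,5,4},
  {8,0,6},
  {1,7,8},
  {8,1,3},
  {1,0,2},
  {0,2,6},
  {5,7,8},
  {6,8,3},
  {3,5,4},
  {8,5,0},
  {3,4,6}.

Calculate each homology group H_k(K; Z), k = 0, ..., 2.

H_0 ≅ Z,  H_1 ≅ Z^2,  H_2 ≅ Z.

Take the total order 0 < 1 < 2 < 3 < 4 < 5 < 6 < 7 < 8 on the vertex set. Then K (dimension 2) consists of the simplices:

  0-simplices (9): [0], [1], [2], [3], [4], [5], [6], [7], [8]
  1-simplices (27): (27 of them)
  2-simplices (18): [0,1,2], [0,1,4], [0,2,6], [0,4,5], [0,5,8], [0,6,8], [1,2,3], [1,3,8], [1,4,7], [1,7,8], [2,3,5], [2,5,7], [2,6,7], [3,4,5], [3,4,6], [3,6,8], [4,6,7], [5,7,8]

so the chain groups are C_0 ≅ Z^9, C_1 ≅ Z^27, C_2 ≅ Z^18.

The boundary map ∂_1: C_1 → C_0 sends each edge [p,q] (with p < q) to q − p. For instance
  ∂[1,3] = [3] − [1].
The 9×27 boundary matrix has rank 8 and Smith normal form diag(1,1,1,1,1,1,1,1).

∂_2: C_2 → C_1 sends each 2-simplex [p,q,r] to [q,r] − [p,r] + [p,q]. For instance
  ∂[2,6,7] = [6,7] − [2,7] + [2,6],
  ∂[1,2,3] = [2,3] − [1,3] + [1,2].
As a 27×18 matrix over Z this has rank 17, with invariant factors (1,1,1,1,1,1,1,1,1,1,1,1,1,1,1,1,1).

From H_k ≅ ker(∂_k) / im(∂_{k+1}) we obtain:

  H_0: rank C_0 − rank ∂_1 = 9 − 8 = 1, and the invariant factors of ∂_1 are all 1, so H_0 ≅ Z.
  H_1: rank ker ∂_1 − rank ∂_2 = (27 − 8) − 17 = 2, and the invariant factors of ∂_2 are all 1, so H_1 ≅ Z^2.
  H_2: rank ker ∂_2 − rank ∂_3 = (18 − 17) − 0 = 1, and there is no ∂_3, so H_2 ≅ Z.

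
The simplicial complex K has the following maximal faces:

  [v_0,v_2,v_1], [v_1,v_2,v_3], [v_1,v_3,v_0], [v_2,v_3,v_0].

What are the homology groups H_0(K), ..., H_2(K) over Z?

H_0 = Z,  H_1 = 0,  H_2 = Z.

We work with the vertex ordering v_0 < v_1 < v_2 < v_3. The simplices of K, each written with vertices in increasing order, are:

  0-simplices (4): [v_0], [v_1], [v_2], [v_3]
  1-simplices (6): [v_0,v_1], [v_0,v_2], [v_0,v_3], [v_1,v_2], [v_1,v_3], [v_2,v_3]
  2-simplices (4): [v_0,v_1,v_2], [v_0,v_1,v_3], [v_0,v_2,v_3], [v_1,v_2,v_3]

giving chain groups C_0 ≅ Z^4, C_1 ≅ Z^6, C_2 ≅ Z^4.

The boundary map ∂_1: C_1 → C_0 maps an edge to its endpoints' difference, ∂[p,q] = q − p.
The resulting 4×6 matrix has rank 3, and its Smith normal form has invariant factors (1,1,1).

Boundary ∂_2: C_2 → C_1 maps a triangle to the signed sum of its edges. For instance
  ∂[v_1,v_2,v_3] = [v_2,v_3] − [v_1,v_3] + [v_1,v_2],
  ∂[v_0,v_1,v_2] = [v_1,v_2] − [v_0,v_2] + [v_0,v_1].
As a 6×4 matrix over Z this has rank 3, with invariant factors (1,1,1).

Computing H_k = (kernel of ∂_k) / (image of ∂_{k+1}):

  H_0: rank C_0 − rank ∂_1 = 4 − 3 = 1, and the invariant factors of ∂_1 are all 1, so H_0 = Z.
  H_1: rank ker ∂_1 − rank ∂_2 = (6 − 3) − 3 = 0, and the invariant factors of ∂_2 are all 1, so H_1 = 0.
  H_2: rank ker ∂_2 − rank ∂_3 = (4 − 3) − 0 = 1, and there is no ∂_3, so H_2 = Z.

As a check, the Euler characteristic is 4 − 6 + 4 = 2, which agrees with 1 − 0 + 1 = 2.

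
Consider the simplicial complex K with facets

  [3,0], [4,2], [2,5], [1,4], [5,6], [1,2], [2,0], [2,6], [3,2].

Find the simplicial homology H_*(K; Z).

We work with the vertex ordering 0 < 1 < 2 < 3 < 4 < 5 < 6. The simplices of K, each written with vertices in increasing order, are:

  0-simplices (7): [0], [1], [2], [3], [4], [5], [6]
  1-simplices (9): [0,2], [0,3], [1,2], [1,4], [2,3], [2,4], [2,5], [2,6], [5,6]

giving chain groups C_0 ≅ Z^7, C_1 ≅ Z^9.

∂_1: C_1 → C_0 sends each edge [p,q] (with p < q) to q − p.
This gives a 7×9 integer matrix of rank 6; reducing to Smith normal form yields diagonal entries (1,1,1,1,1,1).

From H_k ≅ ker(∂_k) / im(∂_{k+1}) we obtain:

  H_0: rank C_0 − rank ∂_1 = 7 − 6 = 1, and the invariant factors of ∂_1 are all 1, so H_0 = Z.
  H_1: rank ker ∂_1 − rank ∂_2 = (9 − 6) − 0 = 3, and there is no ∂_2, so H_1 = Z^3.

As a check, the Euler characteristic is 7 − 9 = -2, which agrees with 1 − 3 = -2.

H_0 ≅ Z,  H_1 ≅ Z^3.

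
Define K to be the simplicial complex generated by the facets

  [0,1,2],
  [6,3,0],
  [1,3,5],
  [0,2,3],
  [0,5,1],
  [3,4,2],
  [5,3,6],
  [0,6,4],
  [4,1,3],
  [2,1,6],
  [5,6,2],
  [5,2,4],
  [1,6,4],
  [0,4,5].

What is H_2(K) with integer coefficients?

Take the total order 0 < 1 < 2 < 3 < 4 < 5 < 6 on the vertex set. Then K (dimension 2) consists of the simplices:

  0-simplices (7): [0], [1], [2], [3], [4], [5], [6]
  1-simplices (21): [0,1], [0,2], [0,3], [0,4], [0,5], [0,6], [1,2], [1,3], [1,4], [1,5], [1,6], [2,3], [2,4], [2,5], [2,6], [3,4], [3,5], [3,6], [4,5], [4,6], [5,6]
  2-simplices (14): [0,1,2], [0,1,5], [0,2,3], [0,3,6], [0,4,5], [0,4,6], [1,2,6], [1,3,4], [1,3,5], [1,4,6], [2,3,4], [2,4,5], [2,5,6], [3,5,6]

Hence C_0 ≅ Z^7, C_1 ≅ Z^21, C_2 ≅ Z^14.

∂_1: C_1 → C_0 is given by ∂[p,q] = [q] − [p].
The 7×21 boundary matrix has rank 6 and Smith normal form diag(1,1,1,1,1,1).

Boundary ∂_2: C_2 → C_1 acts by ∂[p,q,r] = [q,r] − [p,r] + [p,q]. For instance
  ∂[2,4,5] = [4,5] − [2,5] + [2,4],
  ∂[0,3,6] = [3,6] − [0,6] + [0,3].
This gives a 21×14 integer matrix of rank 13; reducing to Smith normal form yields diagonal entries (1,1,1,1,1,1,1,1,1,1,1,1,1).

Now H_k = ker ∂_k / im ∂_{k+1}, so:

  H_2: rank ker ∂_2 − rank ∂_3 = (14 − 13) − 0 = 1, and there is no ∂_3, so H_2 = Z.

(K is a triangulation of the torus T^2.)

H_2 ≅ Z.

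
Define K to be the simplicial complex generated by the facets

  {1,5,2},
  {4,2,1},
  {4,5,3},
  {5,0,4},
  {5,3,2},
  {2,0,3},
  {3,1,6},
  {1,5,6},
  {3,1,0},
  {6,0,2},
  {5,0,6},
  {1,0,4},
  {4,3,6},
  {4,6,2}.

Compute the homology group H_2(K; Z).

K has 7 vertices, 21 edges, 14 triangles.
rank ∂_2 = 13, rank ∂_3 = 0 ⇒ b_2 = 14 − 13 − 0 = 1. So H_2 = Z.

H_2 = Z.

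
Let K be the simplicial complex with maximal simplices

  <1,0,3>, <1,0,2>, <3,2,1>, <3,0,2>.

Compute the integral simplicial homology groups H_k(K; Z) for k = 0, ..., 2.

H_0 ≅ Z,  H_1 = 0,  H_2 ≅ Z.

Take the total order 0 < 1 < 2 < 3 on the vertex set. Then K (dimension 2) consists of the simplices:

  0-simplices (4): [0], [1], [2], [3]
  1-simplices (6): [0,1], [0,2], [0,3], [1,2], [1,3], [2,3]
  2-simplices (4): [0,1,2], [0,1,3], [0,2,3], [1,2,3]

Hence C_0 ≅ Z^4, C_1 ≅ Z^6, C_2 ≅ Z^4.

∂_1: C_1 → C_0 is given by ∂[p,q] = [q] − [p].
The 4×6 boundary matrix has rank 3 and Smith normal form diag(1,1,1).

Boundary ∂_2: C_2 → C_1 sends each 2-simplex [p,q,r] to [q,r] − [p,r] + [p,q]. For instance
  ∂[0,1,2] = [1,2] − [0,2] + [0,1],
  ∂[0,1,3] = [1,3] − [0,3] + [0,1].
The resulting 6×4 matrix has rank 3, and its Smith normal form has invariant factors (1,1,1).

Now H_k = ker ∂_k / im ∂_{k+1}, so:

  H_0: rank C_0 − rank ∂_1 = 4 − 3 = 1, and the invariant factors of ∂_1 are all 1, so H_0 ≅ Z.
  H_1: rank ker ∂_1 − rank ∂_2 = (6 − 3) − 3 = 0, and the invariant factors of ∂_2 are all 1, so H_1 ≅ 0.
  H_2: rank ker ∂_2 − rank ∂_3 = (4 − 3) − 0 = 1, and there is no ∂_3, so H_2 ≅ Z.

As a check, the Euler characteristic is 4 − 6 + 4 = 2, which agrees with 1 − 0 + 1 = 2.
(K is a triangulation of the 2-sphere S^2.)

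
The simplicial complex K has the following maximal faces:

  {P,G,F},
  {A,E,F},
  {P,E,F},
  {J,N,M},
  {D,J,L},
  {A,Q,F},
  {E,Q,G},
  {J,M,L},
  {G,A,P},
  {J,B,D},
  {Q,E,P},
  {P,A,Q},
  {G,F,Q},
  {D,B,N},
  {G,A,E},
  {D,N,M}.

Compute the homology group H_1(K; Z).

Order the vertices as A < B < D < E < F < G < J < L < M < N < P < Q. Listing each simplex with vertices in this order, K has dimension 2 with simplices:

  0-simplices (12): A, B, D, E, F, G, J, L, M, N, P, Q
  1-simplices (27): AE, AF, AG, AP, AQ, BD, BJ, BN, DJ, DL, DM, DN, EF, EG, EP, EQ, FG, FP, FQ, GP, GQ, JL, JM, JN, LM, MN, PQ
  2-simplices (16): AEF, AEG, AFQ, AGP, APQ, BDJ, BDN, DJL, DMN, EFP, EGQ, EPQ, FGP, FGQ, JLM, JMN

Hence C_0 ≅ Z^12, C_1 ≅ Z^27, C_2 ≅ Z^16.

Boundary ∂_1: C_1 → C_0 sends each edge [p,q] (with p < q) to q − p. For instance
  ∂JL = L − J.
The resulting 12×27 matrix has rank 10, and its Smith normal form has invariant factors (1,1,1,1,1,1,1,1,1,1).

∂_2: C_2 → C_1 maps a triangle to the signed sum of its edges. For instance
  ∂EGQ = GQ − EQ + EG,
  ∂AFQ = FQ − AQ + AF.
As a 27×16 matrix over Z this has rank 16, with invariant factors (1,1,1,1,1,1,1,1,1,1,1,1,1,1,1,2).

From H_k ≅ ker(∂_k) / im(∂_{k+1}) we obtain:

  H_1: rank ker ∂_1 − rank ∂_2 = (27 − 10) − 16 = 1, and ∂_2 has invariant factor 2 > 1, so H_1 = Z × Z/2.

(K is a triangulation of the disjoint union of the real projective plane RP^2 and the cylinder S^1 x I.)

H_1 ≅ Z × Z/2.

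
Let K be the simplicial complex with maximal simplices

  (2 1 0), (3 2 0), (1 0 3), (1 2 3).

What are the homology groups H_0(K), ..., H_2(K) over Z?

H_0 ≅ Z,  H_1 = 0,  H_2 ≅ Z.

K has 4 vertices, 6 edges, 4 triangles.
rank ∂_0 = 0, rank ∂_1 = 3 ⇒ b_0 = 4 − 0 − 3 = 1; all invariant factors of ∂_1 are 1 so no torsion. So H_0 = Z.
rank ∂_1 = 3, rank ∂_2 = 3 ⇒ b_1 = 6 − 3 − 3 = 0; all invariant factors of ∂_2 are 1 so no torsion. So H_1 = 0.
rank ∂_2 = 3, rank ∂_3 = 0 ⇒ b_2 = 4 − 3 − 0 = 1. So H_2 = Z.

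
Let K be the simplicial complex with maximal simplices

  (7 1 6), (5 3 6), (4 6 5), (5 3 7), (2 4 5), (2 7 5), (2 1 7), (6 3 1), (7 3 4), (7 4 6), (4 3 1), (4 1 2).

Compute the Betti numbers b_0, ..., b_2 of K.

Order the vertices as 1 < 2 < 3 < 4 < 5 < 6 < 7. Listing each simplex with vertices in this order, K has dimension 2 with simplices:

  0-simplices (7): [1], [2], [3], [4], [5], [6], [7]
  1-simplices (18): [1,2], [1,3], [1,4], [1,6], [1,7], [2,4], [2,5], [2,7], [3,4], [3,5], [3,6], [3,7], [4,5], [4,6], [4,7], [5,6], [5,7], [6,7]
  2-simplices (12): [1,2,4], [1,2,7], [1,3,4], [1,3,6], [1,6,7], [2,4,5], [2,5,7], [3,4,7], [3,5,6], [3,5,7], [4,5,6], [4,6,7]

Hence C_0 ≅ Z^7, C_1 ≅ Z^18, C_2 ≅ Z^12.

∂_1: C_1 → C_0 sends each edge [p,q] (with p < q) to q − p.
The resulting 7×18 matrix has rank 6, and its Smith normal form has invariant factors (1,1,1,1,1,1).

∂_2: C_2 → C_1 acts by ∂[p,q,r] = [q,r] − [p,r] + [p,q]. For instance
  ∂[1,3,4] = [3,4] − [1,4] + [1,3],
  ∂[1,6,7] = [6,7] − [1,7] + [1,6].
The resulting 18×12 matrix has rank 12, and its Smith normal form has invariant factors (1,1,1,1,1,1,1,1,1,1,1,2).

Now H_k = ker ∂_k / im ∂_{k+1}, so:

  H_0: rank C_0 − rank ∂_1 = 7 − 6 = 1, and the invariant factors of ∂_1 are all 1, so H_0 ≅ Z.
  H_1: rank ker ∂_1 − rank ∂_2 = (18 − 6) − 12 = 0, and ∂_2 has invariant factor 2 > 1, so H_1 ≅ Z/2.
  H_2: rank ker ∂_2 − rank ∂_3 = (12 − 12) − 0 = 0, and there is no ∂_3, so H_2 ≅ 0.

As a check, the Euler characteristic is 7 − 18 + 12 = 1, which agrees with 1 − 0 + 0 = 1.
(K is a triangulation of the real projective plane RP^2.)

Hence the Betti numbers are b_0 = 1, b_1 = 0, b_2 = 0.

b_0 = 1, b_1 = 0, b_2 = 0.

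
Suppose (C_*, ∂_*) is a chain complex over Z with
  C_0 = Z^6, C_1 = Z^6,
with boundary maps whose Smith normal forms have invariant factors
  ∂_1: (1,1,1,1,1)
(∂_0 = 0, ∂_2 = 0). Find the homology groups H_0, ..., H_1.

H_0 = Z,  H_1 = Z.

H_0: b_0 = 6 − 0 − 5 = 1; torsion from ∂_1 factors > 1: none. So H_0 = Z.
H_1: b_1 = 6 − 5 − 0 = 1; torsion from ∂_2 factors > 1: none. So H_1 = Z.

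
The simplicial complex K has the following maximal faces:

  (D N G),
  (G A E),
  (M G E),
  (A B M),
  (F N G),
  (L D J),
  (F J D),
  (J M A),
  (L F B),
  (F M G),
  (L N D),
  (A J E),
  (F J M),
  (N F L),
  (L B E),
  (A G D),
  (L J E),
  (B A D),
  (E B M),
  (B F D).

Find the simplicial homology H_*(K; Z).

H_0 ≅ Z,  H_1 ≅ Z ⊕ Z_2,  H_2 = 0.

K has 10 vertices, 30 edges, 20 triangles.
rank ∂_0 = 0, rank ∂_1 = 9 ⇒ b_0 = 10 − 0 − 9 = 1; all invariant factors of ∂_1 are 1 so no torsion. So H_0 ≅ Z.
rank ∂_1 = 9, rank ∂_2 = 20 ⇒ b_1 = 30 − 9 − 20 = 1; ∂_2 has invariant factor(s) [2] giving torsion. So H_1 ≅ Z ⊕ Z_2.
rank ∂_2 = 20, rank ∂_3 = 0 ⇒ b_2 = 20 − 20 − 0 = 0. So H_2 ≅ 0.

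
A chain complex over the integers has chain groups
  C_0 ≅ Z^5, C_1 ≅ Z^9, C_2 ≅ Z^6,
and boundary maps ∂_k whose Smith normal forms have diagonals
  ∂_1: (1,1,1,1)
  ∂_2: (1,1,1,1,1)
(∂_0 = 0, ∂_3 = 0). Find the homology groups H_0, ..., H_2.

H_0: b_0 = 5 − 0 − 4 = 1; torsion from ∂_1 factors > 1: none. So H_0 ≅ Z.
H_1: b_1 = 9 − 4 − 5 = 0; torsion from ∂_2 factors > 1: none. So H_1 ≅ 0.
H_2: b_2 = 6 − 5 − 0 = 1; torsion from ∂_3 factors > 1: none. So H_2 ≅ Z.

H_0 ≅ Z,  H_1 = 0,  H_2 ≅ Z.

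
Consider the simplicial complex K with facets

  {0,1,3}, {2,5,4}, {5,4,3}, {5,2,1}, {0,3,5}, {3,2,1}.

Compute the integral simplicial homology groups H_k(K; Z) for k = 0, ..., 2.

We work with the vertex ordering 0 < 1 < 2 < 3 < 4 < 5. The simplices of K, each written with vertices in increasing order, are:

  0-simplices (6): [0], [1], [2], [3], [4], [5]
  1-simplices (12): [0,1], [0,3], [0,5], [1,2], [1,3], [1,5], [2,3], [2,4], [2,5], [3,4], [3,5], [4,5]
  2-simplices (6): [0,1,3], [0,3,5], [1,2,3], [1,2,5], [2,4,5], [3,4,5]

so the chain groups are C_0 ≅ Z^6, C_1 ≅ Z^12, C_2 ≅ Z^6.

The boundary map ∂_1: C_1 → C_0 sends each edge [p,q] (with p < q) to q − p. For instance
  ∂[1,3] = [3] − [1].
As a 6×12 matrix over Z this has rank 5, with invariant factors (1,1,1,1,1).

∂_2: C_2 → C_1 acts by ∂[p,q,r] = [q,r] − [p,r] + [p,q]. For instance
  ∂[0,1,3] = [1,3] − [0,3] + [0,1],
  ∂[0,3,5] = [3,5] − [0,5] + [0,3].
This gives a 12×6 integer matrix of rank 6; reducing to Smith normal form yields diagonal entries (1,1,1,1,1,1).

Computing H_k = (kernel of ∂_k) / (image of ∂_{k+1}):

  H_0: rank C_0 − rank ∂_1 = 6 − 5 = 1, and the invariant factors of ∂_1 are all 1, so H_0 ≅ Z.
  H_1: rank ker ∂_1 − rank ∂_2 = (12 − 5) − 6 = 1, and the invariant factors of ∂_2 are all 1, so H_1 ≅ Z.
  H_2: rank ker ∂_2 − rank ∂_3 = (6 − 6) − 0 = 0, and there is no ∂_3, so H_2 ≅ 0.

(K is a triangulation of the cylinder S^1 x I.)

H_0 = Z,  H_1 = Z,  H_2 = 0.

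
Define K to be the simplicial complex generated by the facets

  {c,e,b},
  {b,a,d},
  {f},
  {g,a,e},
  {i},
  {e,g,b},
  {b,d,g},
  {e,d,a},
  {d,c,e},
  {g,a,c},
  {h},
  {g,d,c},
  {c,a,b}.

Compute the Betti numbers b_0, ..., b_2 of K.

K has 9 vertices, 15 edges, 10 triangles.
rank ∂_0 = 0, rank ∂_1 = 5 ⇒ b_0 = 9 − 0 − 5 = 4; all invariant factors of ∂_1 are 1 so no torsion. So H_0 ≅ Z^4.
rank ∂_1 = 5, rank ∂_2 = 10 ⇒ b_1 = 15 − 5 − 10 = 0; ∂_2 has invariant factor(s) [2] giving torsion. So H_1 ≅ Z/2Z.
rank ∂_2 = 10, rank ∂_3 = 0 ⇒ b_2 = 10 − 10 − 0 = 0. So H_2 ≅ 0.

b_0 = 4, b_1 = 0, b_2 = 0.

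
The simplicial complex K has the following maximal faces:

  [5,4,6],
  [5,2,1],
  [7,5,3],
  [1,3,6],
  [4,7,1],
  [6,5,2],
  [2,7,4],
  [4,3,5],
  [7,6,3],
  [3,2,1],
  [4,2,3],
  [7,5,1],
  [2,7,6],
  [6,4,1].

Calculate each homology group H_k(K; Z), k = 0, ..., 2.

Fix the vertex order 1 < 2 < 3 < 4 < 5 < 6 < 7 and write every simplex with vertices in increasing order. Then dim K = 2 and the simplices of K are:

  0-simplices (7): [1], [2], [3], [4], [5], [6], [7]
  1-simplices (21): [1,2], [1,3], [1,4], [1,5], [1,6], [1,7], [2,3], [2,4], [2,5], [2,6], [2,7], [3,4], [3,5], [3,6], [3,7], [4,5], [4,6], [4,7], [5,6], [5,7], [6,7]
  2-simplices (14): [1,2,3], [1,2,5], [1,3,6], [1,4,6], [1,4,7], [1,5,7], [2,3,4], [2,4,7], [2,5,6], [2,6,7], [3,4,5], [3,5,7], [3,6,7], [4,5,6]

Hence C_0 ≅ Z^7, C_1 ≅ Z^21, C_2 ≅ Z^14.

∂_1: C_1 → C_0 is given by ∂[p,q] = [q] − [p].
This gives a 7×21 integer matrix of rank 6; reducing to Smith normal form yields diagonal entries (1,1,1,1,1,1).

The boundary map ∂_2: C_2 → C_1 sends each 2-simplex [p,q,r] to [q,r] − [p,r] + [p,q]. For instance
  ∂[2,6,7] = [6,7] − [2,7] + [2,6],
  ∂[3,5,7] = [5,7] − [3,7] + [3,5].
The resulting 21×14 matrix has rank 13, and its Smith normal form has invariant factors (1,1,1,1,1,1,1,1,1,1,1,1,1).

Computing H_k = (kernel of ∂_k) / (image of ∂_{k+1}):

  H_0: rank C_0 − rank ∂_1 = 7 − 6 = 1, and the invariant factors of ∂_1 are all 1, so H_0 ≅ Z.
  H_1: rank ker ∂_1 − rank ∂_2 = (21 − 6) − 13 = 2, and the invariant factors of ∂_2 are all 1, so H_1 ≅ Z^2.
  H_2: rank ker ∂_2 − rank ∂_3 = (14 − 13) − 0 = 1, and there is no ∂_3, so H_2 ≅ Z.

(K is a triangulation of the torus T^2.)

H_0 ≅ Z,  H_1 ≅ Z^2,  H_2 ≅ Z.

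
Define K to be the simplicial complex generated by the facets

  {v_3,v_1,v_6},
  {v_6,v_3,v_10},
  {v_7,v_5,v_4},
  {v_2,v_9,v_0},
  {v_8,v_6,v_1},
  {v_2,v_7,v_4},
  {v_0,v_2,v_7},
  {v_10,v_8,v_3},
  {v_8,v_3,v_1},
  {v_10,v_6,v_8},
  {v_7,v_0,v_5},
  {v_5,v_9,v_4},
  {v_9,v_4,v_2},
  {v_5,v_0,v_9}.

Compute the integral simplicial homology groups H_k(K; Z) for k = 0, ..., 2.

We work with the vertex ordering v_0 < v_1 < v_2 < v_3 < v_4 < v_5 < v_6 < v_7 < v_8 < v_9 < v_10. The simplices of K, each written with vertices in increasing order, are:

  0-simplices (11): [v_0], [v_1], [v_2], [v_3], [v_4], [v_5], [v_6], [v_7], [v_8], [v_9], [v_10]
  1-simplices (21): (21 of them)
  2-simplices (14): (14 of them)

giving chain groups C_0 ≅ Z^11, C_1 ≅ Z^21, C_2 ≅ Z^14.

The boundary map ∂_1: C_1 → C_0 is given by ∂[p,q] = [q] − [p]. For instance
  ∂[v_0,v_7] = [v_7] − [v_0].
The resulting 11×21 matrix has rank 9, and its Smith normal form has invariant factors (1,1,1,1,1,1,1,1,1).

∂_2: C_2 → C_1 maps a triangle to the signed sum of its edges. For instance
  ∂[v_4,v_5,v_9] = [v_5,v_9] − [v_4,v_9] + [v_4,v_5],
  ∂[v_1,v_3,v_8] = [v_3,v_8] − [v_1,v_8] + [v_1,v_3].
This gives a 21×14 integer matrix of rank 12; reducing to Smith normal form yields diagonal entries (1,1,1,1,1,1,1,1,1,1,1,1).

From H_k ≅ ker(∂_k) / im(∂_{k+1}) we obtain:

  H_0: rank C_0 − rank ∂_1 = 11 − 9 = 2, and the invariant factors of ∂_1 are all 1, so H_0 = Z^2.
  H_1: rank ker ∂_1 − rank ∂_2 = (21 − 9) − 12 = 0, and the invariant factors of ∂_2 are all 1, so H_1 = 0.
  H_2: rank ker ∂_2 − rank ∂_3 = (14 − 12) − 0 = 2, and there is no ∂_3, so H_2 = Z^2.

As a check, the Euler characteristic is 11 − 21 + 14 = 4, which agrees with 2 − 0 + 2 = 4.

H_0 ≅ Z^2,  H_1 = 0,  H_2 ≅ Z^2.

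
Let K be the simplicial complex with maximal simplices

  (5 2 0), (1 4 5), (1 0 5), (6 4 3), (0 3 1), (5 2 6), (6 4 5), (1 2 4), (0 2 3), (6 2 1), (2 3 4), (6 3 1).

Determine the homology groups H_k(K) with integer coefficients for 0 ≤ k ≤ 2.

H_0 ≅ Z,  H_1 ≅ Z/2,  H_2 = 0.

We work with the vertex ordering 0 < 1 < 2 < 3 < 4 < 5 < 6. The simplices of K, each written with vertices in increasing order, are:

  0-simplices (7): [0], [1], [2], [3], [4], [5], [6]
  1-simplices (18): [0,1], [0,2], [0,3], [0,5], [1,2], [1,3], [1,4], [1,5], [1,6], [2,3], [2,4], [2,5], [2,6], [3,4], [3,6], [4,5], [4,6], [5,6]
  2-simplices (12): [0,1,3], [0,1,5], [0,2,3], [0,2,5], [1,2,4], [1,2,6], [1,3,6], [1,4,5], [2,3,4], [2,5,6], [3,4,6], [4,5,6]

so the chain groups are C_0 ≅ Z^7, C_1 ≅ Z^18, C_2 ≅ Z^12.

Boundary ∂_1: C_1 → C_0 maps an edge to its endpoints' difference, ∂[p,q] = q − p. For instance
  ∂[1,6] = [6] − [1].
The 7×18 boundary matrix has rank 6 and Smith normal form diag(1,1,1,1,1,1).

∂_2: C_2 → C_1 sends each 2-simplex [p,q,r] to [q,r] − [p,r] + [p,q]. For instance
  ∂[2,3,4] = [3,4] − [2,4] + [2,3],
  ∂[0,2,3] = [2,3] − [0,3] + [0,2].
As a 18×12 matrix over Z this has rank 12, with invariant factors (1,1,1,1,1,1,1,1,1,1,1,2).

Reading off H_k = ker ∂_k / im ∂_{k+1}:

  H_0: rank C_0 − rank ∂_1 = 7 − 6 = 1, and the invariant factors of ∂_1 are all 1, so H_0 = Z.
  H_1: rank ker ∂_1 − rank ∂_2 = (18 − 6) − 12 = 0, and ∂_2 has invariant factor 2 > 1, so H_1 = Z/2.
  H_2: rank ker ∂_2 − rank ∂_3 = (12 − 12) − 0 = 0, and there is no ∂_3, so H_2 = 0.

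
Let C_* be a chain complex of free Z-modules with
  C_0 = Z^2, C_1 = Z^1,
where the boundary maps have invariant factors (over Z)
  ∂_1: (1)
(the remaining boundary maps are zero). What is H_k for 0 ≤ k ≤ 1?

H_0 = Z,  H_1 = 0.

H_0: b_0 = 2 − 0 − 1 = 1; torsion from ∂_1 factors > 1: none. So H_0 = Z.
H_1: b_1 = 1 − 1 − 0 = 0; torsion from ∂_2 factors > 1: none. So H_1 = 0.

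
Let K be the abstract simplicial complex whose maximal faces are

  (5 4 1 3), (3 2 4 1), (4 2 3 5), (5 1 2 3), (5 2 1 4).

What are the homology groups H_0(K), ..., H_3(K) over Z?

We work with the vertex ordering 1 < 2 < 3 < 4 < 5. The simplices of K, each written with vertices in increasing order, are:

  0-simplices (5): [1], [2], [3], [4], [5]
  1-simplices (10): [1,2], [1,3], [1,4], [1,5], [2,3], [2,4], [2,5], [3,4], [3,5], [4,5]
  2-simplices (10): [1,2,3], [1,2,4], [1,2,5], [1,3,4], [1,3,5], [1,4,5], [2,3,4], [2,3,5], [2,4,5], [3,4,5]
  3-simplices (5): [1,2,3,4], [1,2,3,5], [1,2,4,5], [1,3,4,5], [2,3,4,5]

Hence C_0 ≅ Z^5, C_1 ≅ Z^10, C_2 ≅ Z^10, C_3 ≅ Z^5.

∂_1: C_1 → C_0 is given by ∂[p,q] = [q] − [p].
This gives a 5×10 integer matrix of rank 4; reducing to Smith normal form yields diagonal entries (1,1,1,1).

∂_2: C_2 → C_1 sends each 2-simplex [p,q,r] to [q,r] − [p,r] + [p,q]. For instance
  ∂[2,3,4] = [3,4] − [2,4] + [2,3],
  ∂[1,2,5] = [2,5] − [1,5] + [1,2].
This gives a 10×10 integer matrix of rank 6; reducing to Smith normal form yields diagonal entries (1,1,1,1,1,1).

∂_3: C_3 → C_2 sends each 3-simplex σ to the alternating sum Σ_i (−1)^i (σ with its i-th vertex removed). For instance
  ∂[1,2,3,4] = [2,3,4] − [1,3,4] + [1,2,4] − [1,2,3],
  ∂[1,2,4,5] = [2,4,5] − [1,4,5] + [1,2,5] − [1,2,4].
The resulting 10×5 matrix has rank 4, and its Smith normal form has invariant factors (1,1,1,1).

Reading off H_k = ker ∂_k / im ∂_{k+1}:

  H_0: rank C_0 − rank ∂_1 = 5 − 4 = 1, and the invariant factors of ∂_1 are all 1, so H_0 = Z.
  H_1: rank ker ∂_1 − rank ∂_2 = (10 − 4) − 6 = 0, and the invariant factors of ∂_2 are all 1, so H_1 = 0.
  H_2: rank ker ∂_2 − rank ∂_3 = (10 − 6) − 4 = 0, and the invariant factors of ∂_3 are all 1, so H_2 = 0.
  H_3: rank ker ∂_3 − rank ∂_4 = (5 − 4) − 0 = 1, and there is no ∂_4, so H_3 = Z.

As a check, the Euler characteristic is 5 − 10 + 10 − 5 = 0, which agrees with 1 − 0 + 0 − 1 = 0.
(K is a triangulation of the 3-sphere S^3.)

H_0 = Z,  H_1 = 0,  H_2 = 0,  H_3 = Z.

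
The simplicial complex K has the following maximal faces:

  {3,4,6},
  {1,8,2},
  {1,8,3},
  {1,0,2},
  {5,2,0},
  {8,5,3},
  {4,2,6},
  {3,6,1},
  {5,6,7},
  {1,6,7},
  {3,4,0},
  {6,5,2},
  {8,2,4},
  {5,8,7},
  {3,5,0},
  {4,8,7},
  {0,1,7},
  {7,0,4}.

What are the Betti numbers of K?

b_0 = 1, b_1 = 2, b_2 = 1.

Order the vertices as 0 < 1 < 2 < 3 < 4 < 5 < 6 < 7 < 8. Listing each simplex with vertices in this order, K has dimension 2 with simplices:

  0-simplices (9): [0], [1], [2], [3], [4], [5], [6], [7], [8]
  1-simplices (27): (27 of them)
  2-simplices (18): [0,1,2], [0,1,7], [0,2,5], [0,3,4], [0,3,5], [0,4,7], [1,2,8], [1,3,6], [1,3,8], [1,6,7], [2,4,6], [2,4,8], [2,5,6], [3,4,6], [3,5,8], [4,7,8], [5,6,7], [5,7,8]

so the chain groups are C_0 ≅ Z^9, C_1 ≅ Z^27, C_2 ≅ Z^18.

∂_1: C_1 → C_0 is given by ∂[p,q] = [q] − [p].
As a 9×27 matrix over Z this has rank 8, with invariant factors (1,1,1,1,1,1,1,1).

∂_2: C_2 → C_1 maps a triangle to the signed sum of its edges. For instance
  ∂[0,2,5] = [2,5] − [0,5] + [0,2],
  ∂[0,3,4] = [3,4] − [0,4] + [0,3].
The 27×18 boundary matrix has rank 17 and Smith normal form diag(1,1,1,1,1,1,1,1,1,1,1,1,1,1,1,1,1).

Reading off H_k = ker ∂_k / im ∂_{k+1}:

  H_0: rank C_0 − rank ∂_1 = 9 − 8 = 1, and the invariant factors of ∂_1 are all 1, so H_0 = Z.
  H_1: rank ker ∂_1 − rank ∂_2 = (27 − 8) − 17 = 2, and the invariant factors of ∂_2 are all 1, so H_1 = Z^2.
  H_2: rank ker ∂_2 − rank ∂_3 = (18 − 17) − 0 = 1, and there is no ∂_3, so H_2 = Z.

Hence the Betti numbers are b_0 = 1, b_1 = 2, b_2 = 1.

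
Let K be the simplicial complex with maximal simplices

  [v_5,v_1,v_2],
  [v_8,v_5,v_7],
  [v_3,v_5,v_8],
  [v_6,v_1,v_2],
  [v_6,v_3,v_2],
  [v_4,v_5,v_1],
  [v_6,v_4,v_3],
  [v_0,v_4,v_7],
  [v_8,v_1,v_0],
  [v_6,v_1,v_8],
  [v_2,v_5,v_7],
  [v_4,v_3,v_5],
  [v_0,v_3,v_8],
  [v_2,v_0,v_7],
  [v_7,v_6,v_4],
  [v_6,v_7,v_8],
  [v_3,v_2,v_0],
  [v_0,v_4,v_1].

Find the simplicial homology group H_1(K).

Take the total order v_0 < v_1 < v_2 < v_3 < v_4 < v_5 < v_6 < v_7 < v_8 on the vertex set. Then K (dimension 2) consists of the simplices:

  0-simplices (9): [v_0], [v_1], [v_2], [v_3], [v_4], [v_5], [v_6], [v_7], [v_8]
  1-simplices (27): (27 of them)
  2-simplices (18): (18 of them)

Hence C_0 ≅ Z^9, C_1 ≅ Z^27, C_2 ≅ Z^18.

Boundary ∂_1: C_1 → C_0 is given by ∂[p,q] = [q] − [p]. For instance
  ∂[v_1,v_8] = [v_8] − [v_1].
As a 9×27 matrix over Z this has rank 8, with invariant factors (1,1,1,1,1,1,1,1).

The boundary map ∂_2: C_2 → C_1 acts by ∂[p,q,r] = [q,r] − [p,r] + [p,q]. For instance
  ∂[v_5,v_7,v_8] = [v_7,v_8] − [v_5,v_8] + [v_5,v_7],
  ∂[v_1,v_2,v_6] = [v_2,v_6] − [v_1,v_6] + [v_1,v_2].
This gives a 27×18 integer matrix of rank 17; reducing to Smith normal form yields diagonal entries (1,1,1,1,1,1,1,1,1,1,1,1,1,1,1,1,1).

Computing H_k = (kernel of ∂_k) / (image of ∂_{k+1}):

  H_1: rank ker ∂_1 − rank ∂_2 = (27 − 8) − 17 = 2, and the invariant factors of ∂_2 are all 1, so H_1 = Z^2.

H_1 = Z^2.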